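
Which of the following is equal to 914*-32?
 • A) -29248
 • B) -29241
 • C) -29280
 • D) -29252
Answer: A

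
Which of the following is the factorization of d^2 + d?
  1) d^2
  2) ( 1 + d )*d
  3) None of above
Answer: 2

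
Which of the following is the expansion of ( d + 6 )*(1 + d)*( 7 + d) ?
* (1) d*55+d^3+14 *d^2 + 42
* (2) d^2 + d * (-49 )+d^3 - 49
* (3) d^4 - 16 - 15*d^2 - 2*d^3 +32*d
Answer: 1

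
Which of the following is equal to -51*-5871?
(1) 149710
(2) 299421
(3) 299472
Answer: 2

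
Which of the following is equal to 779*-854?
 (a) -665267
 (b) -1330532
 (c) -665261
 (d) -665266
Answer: d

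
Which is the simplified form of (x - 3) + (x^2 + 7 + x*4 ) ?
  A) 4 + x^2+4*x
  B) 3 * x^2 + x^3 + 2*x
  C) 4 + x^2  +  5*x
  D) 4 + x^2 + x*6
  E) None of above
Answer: C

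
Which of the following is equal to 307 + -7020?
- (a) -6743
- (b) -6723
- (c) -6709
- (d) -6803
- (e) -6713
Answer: e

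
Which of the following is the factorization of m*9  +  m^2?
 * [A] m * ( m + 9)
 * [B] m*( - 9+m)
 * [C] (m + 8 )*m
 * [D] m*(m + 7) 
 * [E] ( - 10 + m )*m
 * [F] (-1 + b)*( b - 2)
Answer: A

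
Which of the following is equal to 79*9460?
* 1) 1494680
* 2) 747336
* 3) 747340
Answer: 3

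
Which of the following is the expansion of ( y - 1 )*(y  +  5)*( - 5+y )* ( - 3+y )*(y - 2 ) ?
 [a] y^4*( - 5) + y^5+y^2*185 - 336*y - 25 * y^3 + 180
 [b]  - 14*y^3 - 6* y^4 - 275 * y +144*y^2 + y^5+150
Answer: b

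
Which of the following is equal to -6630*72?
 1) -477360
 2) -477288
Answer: 1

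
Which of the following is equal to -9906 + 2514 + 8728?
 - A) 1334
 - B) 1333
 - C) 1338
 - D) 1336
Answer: D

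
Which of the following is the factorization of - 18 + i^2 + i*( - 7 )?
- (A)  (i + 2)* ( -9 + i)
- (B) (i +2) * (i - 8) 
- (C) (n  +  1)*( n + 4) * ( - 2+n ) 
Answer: A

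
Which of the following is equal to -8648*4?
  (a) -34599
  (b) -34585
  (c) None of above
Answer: c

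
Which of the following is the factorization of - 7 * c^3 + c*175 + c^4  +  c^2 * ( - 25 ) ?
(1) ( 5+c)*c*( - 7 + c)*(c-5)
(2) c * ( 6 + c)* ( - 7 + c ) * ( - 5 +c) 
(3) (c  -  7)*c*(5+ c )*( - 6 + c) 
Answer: 1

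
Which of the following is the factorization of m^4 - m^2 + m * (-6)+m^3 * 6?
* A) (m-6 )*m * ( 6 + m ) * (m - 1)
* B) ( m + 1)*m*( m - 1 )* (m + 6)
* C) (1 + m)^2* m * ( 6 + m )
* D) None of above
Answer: B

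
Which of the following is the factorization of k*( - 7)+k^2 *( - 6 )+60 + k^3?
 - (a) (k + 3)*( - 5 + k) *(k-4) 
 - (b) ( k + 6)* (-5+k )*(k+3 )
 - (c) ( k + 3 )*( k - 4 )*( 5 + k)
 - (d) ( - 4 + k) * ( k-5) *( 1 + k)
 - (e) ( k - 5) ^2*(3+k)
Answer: a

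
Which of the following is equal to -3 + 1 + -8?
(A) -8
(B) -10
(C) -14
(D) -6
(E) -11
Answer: B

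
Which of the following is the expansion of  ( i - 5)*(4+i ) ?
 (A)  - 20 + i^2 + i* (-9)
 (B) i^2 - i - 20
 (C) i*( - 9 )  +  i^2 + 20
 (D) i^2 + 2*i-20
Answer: B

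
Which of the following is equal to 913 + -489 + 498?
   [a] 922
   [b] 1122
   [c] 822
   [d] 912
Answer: a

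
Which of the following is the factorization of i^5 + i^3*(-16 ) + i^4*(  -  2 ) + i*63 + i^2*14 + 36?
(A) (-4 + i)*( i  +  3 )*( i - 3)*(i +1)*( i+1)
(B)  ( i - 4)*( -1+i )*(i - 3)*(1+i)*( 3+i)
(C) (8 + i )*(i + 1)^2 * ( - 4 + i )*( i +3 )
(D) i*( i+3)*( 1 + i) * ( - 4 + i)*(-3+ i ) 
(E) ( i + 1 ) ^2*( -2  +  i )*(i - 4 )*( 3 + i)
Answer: A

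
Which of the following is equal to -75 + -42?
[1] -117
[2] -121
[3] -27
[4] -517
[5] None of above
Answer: 1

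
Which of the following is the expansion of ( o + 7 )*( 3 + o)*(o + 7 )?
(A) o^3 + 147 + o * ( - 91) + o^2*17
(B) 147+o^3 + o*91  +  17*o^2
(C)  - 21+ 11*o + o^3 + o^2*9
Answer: B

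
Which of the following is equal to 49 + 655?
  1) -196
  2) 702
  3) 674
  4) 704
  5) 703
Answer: 4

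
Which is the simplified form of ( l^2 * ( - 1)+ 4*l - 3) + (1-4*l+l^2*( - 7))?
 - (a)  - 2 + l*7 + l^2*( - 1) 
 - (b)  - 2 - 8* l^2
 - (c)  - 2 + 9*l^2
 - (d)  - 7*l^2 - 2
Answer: b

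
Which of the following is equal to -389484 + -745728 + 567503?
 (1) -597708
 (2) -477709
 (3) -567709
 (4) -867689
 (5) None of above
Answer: 3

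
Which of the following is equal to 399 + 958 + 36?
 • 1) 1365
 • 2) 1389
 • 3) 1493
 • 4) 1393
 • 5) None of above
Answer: 4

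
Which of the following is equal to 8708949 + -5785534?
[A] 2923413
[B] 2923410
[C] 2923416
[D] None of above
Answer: D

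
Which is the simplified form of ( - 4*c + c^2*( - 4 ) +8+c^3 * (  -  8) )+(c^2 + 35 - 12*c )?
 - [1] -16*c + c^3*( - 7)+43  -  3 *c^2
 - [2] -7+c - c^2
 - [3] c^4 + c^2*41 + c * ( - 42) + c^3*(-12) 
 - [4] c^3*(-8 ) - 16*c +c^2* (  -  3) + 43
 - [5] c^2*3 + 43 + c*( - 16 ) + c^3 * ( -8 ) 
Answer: 4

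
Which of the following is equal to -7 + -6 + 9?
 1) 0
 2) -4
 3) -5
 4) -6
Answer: 2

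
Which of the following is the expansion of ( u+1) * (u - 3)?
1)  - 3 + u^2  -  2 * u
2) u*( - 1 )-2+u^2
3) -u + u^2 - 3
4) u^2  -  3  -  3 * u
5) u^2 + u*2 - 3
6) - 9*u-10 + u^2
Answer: 1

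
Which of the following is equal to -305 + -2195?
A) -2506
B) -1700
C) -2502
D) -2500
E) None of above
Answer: D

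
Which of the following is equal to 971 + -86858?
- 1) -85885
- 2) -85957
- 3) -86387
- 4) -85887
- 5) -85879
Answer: 4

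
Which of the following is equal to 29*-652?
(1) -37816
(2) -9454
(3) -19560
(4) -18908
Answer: 4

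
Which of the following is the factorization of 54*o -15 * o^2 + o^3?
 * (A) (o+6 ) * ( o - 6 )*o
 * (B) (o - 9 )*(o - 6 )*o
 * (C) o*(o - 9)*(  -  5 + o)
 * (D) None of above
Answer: B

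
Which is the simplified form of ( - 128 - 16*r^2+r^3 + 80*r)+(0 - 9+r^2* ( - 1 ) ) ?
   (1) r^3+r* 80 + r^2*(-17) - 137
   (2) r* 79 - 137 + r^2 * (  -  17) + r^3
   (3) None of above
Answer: 1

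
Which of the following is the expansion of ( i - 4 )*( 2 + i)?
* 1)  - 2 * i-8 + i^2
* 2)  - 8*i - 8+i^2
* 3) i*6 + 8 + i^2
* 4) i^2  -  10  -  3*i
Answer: 1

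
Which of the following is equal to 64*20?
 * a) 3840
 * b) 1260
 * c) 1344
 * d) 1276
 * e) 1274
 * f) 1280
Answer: f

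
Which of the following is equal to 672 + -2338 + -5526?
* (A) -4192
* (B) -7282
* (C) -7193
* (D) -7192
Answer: D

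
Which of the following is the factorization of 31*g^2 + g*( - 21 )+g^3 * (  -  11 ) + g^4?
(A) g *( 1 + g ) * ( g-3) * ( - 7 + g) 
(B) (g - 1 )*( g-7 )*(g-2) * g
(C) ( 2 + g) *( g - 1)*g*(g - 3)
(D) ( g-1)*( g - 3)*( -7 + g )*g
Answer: D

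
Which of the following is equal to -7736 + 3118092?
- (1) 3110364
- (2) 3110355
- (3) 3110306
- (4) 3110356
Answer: 4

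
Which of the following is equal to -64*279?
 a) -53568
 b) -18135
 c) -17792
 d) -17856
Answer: d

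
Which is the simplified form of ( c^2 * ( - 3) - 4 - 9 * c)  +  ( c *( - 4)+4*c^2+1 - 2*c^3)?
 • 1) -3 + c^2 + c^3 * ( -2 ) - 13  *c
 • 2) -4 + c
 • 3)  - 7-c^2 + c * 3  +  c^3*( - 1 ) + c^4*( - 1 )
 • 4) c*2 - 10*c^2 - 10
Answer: 1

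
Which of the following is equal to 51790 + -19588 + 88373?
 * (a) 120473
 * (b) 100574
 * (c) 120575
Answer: c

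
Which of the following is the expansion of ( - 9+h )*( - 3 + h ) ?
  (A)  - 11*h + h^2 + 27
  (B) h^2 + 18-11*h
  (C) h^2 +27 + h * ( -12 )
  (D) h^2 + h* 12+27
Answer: C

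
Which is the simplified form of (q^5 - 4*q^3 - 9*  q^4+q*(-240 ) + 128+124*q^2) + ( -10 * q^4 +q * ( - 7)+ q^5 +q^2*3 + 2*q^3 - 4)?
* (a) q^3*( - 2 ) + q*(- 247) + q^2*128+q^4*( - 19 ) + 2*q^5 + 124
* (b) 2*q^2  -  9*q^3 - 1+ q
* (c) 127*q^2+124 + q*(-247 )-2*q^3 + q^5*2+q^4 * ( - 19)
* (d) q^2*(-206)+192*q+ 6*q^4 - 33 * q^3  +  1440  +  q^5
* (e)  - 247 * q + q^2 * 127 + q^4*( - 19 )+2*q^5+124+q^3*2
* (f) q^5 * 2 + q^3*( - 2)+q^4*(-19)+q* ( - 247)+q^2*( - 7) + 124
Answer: c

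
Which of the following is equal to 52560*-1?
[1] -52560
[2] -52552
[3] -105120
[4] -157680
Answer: 1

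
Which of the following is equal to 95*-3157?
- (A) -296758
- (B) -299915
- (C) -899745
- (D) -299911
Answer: B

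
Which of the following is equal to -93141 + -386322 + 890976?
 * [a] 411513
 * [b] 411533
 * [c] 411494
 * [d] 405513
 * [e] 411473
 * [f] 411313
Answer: a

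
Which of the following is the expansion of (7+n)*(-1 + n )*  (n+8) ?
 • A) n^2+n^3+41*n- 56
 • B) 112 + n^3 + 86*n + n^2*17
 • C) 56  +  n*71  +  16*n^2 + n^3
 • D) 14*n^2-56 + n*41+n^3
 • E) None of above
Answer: D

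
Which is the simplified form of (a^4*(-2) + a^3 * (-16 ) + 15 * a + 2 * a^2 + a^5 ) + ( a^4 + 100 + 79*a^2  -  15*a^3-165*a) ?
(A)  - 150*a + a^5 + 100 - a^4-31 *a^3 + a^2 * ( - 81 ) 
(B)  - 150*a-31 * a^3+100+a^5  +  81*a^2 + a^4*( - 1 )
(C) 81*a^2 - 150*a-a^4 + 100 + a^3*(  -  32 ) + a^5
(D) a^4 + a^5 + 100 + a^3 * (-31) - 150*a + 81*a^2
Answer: B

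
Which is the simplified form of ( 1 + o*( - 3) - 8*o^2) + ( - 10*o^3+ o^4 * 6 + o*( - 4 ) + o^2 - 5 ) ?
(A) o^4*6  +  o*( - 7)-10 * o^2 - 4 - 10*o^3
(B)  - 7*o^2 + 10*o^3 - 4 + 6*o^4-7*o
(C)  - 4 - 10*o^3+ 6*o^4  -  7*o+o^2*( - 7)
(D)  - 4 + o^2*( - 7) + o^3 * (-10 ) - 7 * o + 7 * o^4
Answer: C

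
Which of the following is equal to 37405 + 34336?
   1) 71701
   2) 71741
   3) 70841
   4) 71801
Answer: 2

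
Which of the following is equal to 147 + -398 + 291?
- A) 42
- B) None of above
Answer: B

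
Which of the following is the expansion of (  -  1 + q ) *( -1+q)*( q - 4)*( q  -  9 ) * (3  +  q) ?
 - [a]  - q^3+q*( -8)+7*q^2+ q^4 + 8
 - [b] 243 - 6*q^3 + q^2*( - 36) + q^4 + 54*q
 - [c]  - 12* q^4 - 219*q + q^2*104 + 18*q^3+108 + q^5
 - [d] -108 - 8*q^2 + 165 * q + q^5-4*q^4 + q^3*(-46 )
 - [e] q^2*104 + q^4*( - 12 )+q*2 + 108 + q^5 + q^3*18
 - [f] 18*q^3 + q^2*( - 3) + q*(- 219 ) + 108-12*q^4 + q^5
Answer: c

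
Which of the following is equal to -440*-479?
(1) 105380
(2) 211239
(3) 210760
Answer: 3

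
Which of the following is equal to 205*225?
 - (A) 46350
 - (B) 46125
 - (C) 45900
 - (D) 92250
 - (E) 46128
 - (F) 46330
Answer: B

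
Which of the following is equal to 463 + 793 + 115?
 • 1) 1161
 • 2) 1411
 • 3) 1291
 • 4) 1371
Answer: 4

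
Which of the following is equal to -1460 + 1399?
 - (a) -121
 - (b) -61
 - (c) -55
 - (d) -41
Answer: b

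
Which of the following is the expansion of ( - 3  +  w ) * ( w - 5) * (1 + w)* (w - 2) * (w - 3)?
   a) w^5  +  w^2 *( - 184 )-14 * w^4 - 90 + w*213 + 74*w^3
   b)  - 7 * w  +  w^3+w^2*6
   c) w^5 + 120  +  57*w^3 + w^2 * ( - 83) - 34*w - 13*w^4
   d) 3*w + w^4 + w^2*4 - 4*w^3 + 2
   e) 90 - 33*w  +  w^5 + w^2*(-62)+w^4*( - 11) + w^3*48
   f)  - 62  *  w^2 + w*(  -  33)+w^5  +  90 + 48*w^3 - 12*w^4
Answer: f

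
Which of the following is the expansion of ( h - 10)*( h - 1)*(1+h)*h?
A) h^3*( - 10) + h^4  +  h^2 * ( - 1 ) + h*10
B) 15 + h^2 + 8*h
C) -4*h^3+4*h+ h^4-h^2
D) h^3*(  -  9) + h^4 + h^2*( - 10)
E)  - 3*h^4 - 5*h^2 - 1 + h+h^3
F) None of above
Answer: A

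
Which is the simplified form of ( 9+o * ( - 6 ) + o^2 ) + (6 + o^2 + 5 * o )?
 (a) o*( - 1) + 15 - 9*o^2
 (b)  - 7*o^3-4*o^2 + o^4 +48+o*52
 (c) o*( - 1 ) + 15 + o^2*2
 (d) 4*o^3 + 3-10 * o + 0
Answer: c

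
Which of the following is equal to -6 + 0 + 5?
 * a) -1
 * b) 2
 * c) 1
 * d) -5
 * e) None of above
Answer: a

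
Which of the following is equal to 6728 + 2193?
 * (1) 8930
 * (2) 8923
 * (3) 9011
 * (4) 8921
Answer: 4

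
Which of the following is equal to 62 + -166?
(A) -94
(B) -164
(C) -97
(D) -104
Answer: D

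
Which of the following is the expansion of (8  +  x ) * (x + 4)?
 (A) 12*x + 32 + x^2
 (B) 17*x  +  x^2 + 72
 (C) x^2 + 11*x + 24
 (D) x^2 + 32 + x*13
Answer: A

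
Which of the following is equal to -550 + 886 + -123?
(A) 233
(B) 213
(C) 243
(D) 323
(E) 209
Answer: B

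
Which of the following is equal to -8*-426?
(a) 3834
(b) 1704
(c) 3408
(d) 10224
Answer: c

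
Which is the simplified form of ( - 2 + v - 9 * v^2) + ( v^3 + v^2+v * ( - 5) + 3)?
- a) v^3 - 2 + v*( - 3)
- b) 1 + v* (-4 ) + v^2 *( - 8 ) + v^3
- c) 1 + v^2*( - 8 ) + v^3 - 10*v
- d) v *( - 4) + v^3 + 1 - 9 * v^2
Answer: b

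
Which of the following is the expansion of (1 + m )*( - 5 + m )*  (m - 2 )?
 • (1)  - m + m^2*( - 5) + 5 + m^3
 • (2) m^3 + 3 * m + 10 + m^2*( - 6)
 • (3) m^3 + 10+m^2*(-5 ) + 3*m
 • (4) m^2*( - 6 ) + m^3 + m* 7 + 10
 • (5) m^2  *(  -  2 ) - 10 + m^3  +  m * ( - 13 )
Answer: 2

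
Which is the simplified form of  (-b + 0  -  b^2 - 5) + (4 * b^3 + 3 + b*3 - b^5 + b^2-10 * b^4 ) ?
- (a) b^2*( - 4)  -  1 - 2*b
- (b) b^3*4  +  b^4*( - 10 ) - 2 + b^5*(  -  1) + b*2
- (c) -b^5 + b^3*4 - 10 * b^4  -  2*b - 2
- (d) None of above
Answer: b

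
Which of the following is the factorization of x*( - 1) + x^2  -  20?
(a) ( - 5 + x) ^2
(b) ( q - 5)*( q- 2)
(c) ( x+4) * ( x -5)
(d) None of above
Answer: c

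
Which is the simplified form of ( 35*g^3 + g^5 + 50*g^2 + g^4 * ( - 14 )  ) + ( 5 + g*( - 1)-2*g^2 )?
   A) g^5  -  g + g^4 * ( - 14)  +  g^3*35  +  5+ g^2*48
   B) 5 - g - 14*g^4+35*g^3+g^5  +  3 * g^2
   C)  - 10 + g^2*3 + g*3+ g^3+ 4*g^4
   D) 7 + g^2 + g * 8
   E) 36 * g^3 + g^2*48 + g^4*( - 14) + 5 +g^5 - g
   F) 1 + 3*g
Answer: A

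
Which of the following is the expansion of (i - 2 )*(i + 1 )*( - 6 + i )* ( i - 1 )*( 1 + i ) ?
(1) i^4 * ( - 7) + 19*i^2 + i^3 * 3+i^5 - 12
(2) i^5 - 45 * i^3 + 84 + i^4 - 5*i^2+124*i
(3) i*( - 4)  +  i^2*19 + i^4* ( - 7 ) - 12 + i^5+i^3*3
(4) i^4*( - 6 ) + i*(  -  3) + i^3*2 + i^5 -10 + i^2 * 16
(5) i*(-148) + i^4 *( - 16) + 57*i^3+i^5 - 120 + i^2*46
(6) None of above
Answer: 3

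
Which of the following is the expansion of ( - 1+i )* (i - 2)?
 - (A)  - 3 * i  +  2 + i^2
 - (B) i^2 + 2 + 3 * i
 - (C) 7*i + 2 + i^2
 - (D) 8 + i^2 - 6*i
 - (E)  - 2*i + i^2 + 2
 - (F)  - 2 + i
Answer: A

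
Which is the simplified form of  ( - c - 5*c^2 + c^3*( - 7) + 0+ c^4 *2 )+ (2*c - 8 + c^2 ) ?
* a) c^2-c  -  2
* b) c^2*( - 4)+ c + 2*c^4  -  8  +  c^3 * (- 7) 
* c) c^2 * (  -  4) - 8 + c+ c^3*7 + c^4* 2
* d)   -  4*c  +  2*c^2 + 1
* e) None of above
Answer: b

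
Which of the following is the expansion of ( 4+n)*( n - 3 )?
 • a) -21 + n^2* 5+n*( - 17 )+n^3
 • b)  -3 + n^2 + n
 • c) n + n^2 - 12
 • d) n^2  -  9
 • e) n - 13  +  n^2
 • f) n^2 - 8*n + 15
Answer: c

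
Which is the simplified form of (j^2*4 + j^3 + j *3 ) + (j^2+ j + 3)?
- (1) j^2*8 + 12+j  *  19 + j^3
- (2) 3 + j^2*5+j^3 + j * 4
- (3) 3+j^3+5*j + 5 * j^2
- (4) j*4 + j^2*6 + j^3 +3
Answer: 2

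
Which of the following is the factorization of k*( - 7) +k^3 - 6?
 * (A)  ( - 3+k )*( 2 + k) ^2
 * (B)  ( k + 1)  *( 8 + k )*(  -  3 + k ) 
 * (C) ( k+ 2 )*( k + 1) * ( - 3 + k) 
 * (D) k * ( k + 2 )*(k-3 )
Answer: C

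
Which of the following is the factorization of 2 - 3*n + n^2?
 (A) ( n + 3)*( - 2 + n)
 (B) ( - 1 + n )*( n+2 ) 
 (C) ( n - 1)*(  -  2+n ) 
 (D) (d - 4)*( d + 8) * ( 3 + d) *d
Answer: C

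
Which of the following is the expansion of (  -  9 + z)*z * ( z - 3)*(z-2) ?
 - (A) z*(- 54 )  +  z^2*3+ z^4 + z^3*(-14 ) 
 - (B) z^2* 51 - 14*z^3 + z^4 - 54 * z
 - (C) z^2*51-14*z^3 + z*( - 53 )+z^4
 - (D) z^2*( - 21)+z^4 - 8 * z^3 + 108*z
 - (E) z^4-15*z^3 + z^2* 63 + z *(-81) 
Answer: B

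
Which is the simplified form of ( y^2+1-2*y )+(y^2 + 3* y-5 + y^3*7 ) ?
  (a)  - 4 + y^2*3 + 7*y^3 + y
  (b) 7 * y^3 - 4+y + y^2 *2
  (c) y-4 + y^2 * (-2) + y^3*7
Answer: b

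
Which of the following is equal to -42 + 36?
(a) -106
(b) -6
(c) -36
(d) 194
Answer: b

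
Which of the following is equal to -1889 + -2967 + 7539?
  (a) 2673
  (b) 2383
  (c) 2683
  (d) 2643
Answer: c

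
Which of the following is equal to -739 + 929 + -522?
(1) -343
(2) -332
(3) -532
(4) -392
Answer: 2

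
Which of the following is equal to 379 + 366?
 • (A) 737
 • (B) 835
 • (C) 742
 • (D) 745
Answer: D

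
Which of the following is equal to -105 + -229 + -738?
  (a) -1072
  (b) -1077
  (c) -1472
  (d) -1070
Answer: a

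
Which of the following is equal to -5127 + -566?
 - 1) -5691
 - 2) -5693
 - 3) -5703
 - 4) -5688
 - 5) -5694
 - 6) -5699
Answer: 2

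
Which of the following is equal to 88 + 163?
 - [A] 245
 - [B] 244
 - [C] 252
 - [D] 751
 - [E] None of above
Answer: E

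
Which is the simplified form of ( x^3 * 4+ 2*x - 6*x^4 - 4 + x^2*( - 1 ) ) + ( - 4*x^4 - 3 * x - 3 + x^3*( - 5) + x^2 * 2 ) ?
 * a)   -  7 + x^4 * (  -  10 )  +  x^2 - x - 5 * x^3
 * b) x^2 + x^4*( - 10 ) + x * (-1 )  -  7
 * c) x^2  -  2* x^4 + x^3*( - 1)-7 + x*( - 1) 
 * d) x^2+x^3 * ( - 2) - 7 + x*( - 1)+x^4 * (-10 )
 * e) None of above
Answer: e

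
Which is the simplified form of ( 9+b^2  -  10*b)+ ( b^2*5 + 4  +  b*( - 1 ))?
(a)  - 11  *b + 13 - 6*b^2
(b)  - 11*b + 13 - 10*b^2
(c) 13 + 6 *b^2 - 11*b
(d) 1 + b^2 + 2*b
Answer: c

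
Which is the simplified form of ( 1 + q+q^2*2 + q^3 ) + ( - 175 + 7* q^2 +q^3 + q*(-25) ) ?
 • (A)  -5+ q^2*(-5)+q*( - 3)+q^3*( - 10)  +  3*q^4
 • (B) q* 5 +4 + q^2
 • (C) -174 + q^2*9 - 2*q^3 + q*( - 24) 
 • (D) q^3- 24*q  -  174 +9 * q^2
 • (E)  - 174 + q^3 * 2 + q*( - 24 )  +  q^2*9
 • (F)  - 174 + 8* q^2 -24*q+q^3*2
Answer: E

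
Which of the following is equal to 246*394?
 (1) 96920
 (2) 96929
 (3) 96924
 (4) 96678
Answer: 3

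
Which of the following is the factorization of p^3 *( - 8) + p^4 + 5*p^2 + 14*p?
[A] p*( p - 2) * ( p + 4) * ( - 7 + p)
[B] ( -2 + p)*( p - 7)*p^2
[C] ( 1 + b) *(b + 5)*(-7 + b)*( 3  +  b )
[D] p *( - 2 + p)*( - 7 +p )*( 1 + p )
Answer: D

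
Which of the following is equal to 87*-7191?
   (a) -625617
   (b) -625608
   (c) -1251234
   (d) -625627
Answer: a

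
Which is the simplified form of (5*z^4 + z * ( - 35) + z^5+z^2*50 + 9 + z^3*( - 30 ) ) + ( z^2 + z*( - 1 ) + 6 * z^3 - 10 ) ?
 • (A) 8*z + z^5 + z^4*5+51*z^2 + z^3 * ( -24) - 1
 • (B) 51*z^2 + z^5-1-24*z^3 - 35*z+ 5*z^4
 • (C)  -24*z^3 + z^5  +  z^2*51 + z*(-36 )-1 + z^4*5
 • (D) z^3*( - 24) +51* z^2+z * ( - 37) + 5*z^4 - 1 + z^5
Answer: C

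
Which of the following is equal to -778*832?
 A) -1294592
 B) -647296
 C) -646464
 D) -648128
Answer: B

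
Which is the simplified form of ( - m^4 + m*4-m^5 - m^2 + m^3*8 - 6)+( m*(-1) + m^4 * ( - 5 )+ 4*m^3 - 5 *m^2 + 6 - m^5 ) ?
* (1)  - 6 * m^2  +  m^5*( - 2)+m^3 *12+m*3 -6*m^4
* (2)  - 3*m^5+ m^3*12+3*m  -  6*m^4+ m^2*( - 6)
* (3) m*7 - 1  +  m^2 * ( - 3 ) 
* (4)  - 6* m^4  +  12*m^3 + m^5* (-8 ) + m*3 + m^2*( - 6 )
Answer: 1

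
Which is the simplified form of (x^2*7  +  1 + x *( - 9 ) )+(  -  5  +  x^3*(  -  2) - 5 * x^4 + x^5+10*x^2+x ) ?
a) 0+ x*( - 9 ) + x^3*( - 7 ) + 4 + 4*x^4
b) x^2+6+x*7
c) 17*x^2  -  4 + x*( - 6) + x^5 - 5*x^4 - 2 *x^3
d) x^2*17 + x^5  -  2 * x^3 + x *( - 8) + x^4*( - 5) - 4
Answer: d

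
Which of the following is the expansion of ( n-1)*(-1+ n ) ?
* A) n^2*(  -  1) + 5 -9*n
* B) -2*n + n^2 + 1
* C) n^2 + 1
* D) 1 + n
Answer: B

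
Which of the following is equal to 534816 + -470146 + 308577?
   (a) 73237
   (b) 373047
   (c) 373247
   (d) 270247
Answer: c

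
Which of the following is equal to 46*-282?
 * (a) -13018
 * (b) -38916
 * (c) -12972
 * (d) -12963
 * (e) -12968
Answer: c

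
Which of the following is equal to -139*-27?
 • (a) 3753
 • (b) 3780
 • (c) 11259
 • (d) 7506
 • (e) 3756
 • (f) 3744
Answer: a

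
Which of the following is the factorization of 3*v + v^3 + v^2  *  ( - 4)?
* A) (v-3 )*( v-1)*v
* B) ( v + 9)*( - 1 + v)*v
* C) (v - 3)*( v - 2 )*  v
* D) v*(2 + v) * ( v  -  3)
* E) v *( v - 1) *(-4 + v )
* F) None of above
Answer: A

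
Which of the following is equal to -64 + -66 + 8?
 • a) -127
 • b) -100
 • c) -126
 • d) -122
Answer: d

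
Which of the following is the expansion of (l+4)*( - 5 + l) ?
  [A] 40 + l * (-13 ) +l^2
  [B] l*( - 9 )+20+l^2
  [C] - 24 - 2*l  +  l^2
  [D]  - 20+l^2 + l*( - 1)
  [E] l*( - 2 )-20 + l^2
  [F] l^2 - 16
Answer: D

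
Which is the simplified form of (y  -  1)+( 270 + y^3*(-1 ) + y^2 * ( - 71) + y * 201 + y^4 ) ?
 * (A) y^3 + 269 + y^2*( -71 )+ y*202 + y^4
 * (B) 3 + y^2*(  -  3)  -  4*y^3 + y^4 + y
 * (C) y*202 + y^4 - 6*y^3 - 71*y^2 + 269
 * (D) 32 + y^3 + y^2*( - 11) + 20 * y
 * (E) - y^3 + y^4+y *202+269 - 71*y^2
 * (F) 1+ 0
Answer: E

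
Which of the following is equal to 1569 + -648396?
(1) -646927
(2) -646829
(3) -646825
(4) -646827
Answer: 4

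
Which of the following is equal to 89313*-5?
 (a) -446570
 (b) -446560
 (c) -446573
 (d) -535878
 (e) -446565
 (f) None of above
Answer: e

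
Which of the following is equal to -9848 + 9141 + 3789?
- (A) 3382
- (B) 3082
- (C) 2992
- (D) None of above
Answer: B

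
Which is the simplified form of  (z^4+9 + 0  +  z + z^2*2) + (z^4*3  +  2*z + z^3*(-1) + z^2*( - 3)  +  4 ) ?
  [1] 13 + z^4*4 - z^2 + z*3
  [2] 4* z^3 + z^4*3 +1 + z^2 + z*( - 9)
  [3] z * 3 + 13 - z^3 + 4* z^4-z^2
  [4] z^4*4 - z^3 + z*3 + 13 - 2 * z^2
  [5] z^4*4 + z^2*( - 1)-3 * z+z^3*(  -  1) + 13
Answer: 3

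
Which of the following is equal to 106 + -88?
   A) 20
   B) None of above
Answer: B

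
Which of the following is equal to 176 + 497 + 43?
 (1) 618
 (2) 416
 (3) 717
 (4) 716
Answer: 4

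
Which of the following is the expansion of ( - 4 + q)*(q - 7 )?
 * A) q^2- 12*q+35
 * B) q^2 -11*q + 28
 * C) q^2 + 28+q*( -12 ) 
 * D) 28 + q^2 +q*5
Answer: B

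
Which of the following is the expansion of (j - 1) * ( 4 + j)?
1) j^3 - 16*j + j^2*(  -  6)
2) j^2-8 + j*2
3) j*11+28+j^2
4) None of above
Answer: 4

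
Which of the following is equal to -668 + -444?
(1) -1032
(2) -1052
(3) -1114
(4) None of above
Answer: 4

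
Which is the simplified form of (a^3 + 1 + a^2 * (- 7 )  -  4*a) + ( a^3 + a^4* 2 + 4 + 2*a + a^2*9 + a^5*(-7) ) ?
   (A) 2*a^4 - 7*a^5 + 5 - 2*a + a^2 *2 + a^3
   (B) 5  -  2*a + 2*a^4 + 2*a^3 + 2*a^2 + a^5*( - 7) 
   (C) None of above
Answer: B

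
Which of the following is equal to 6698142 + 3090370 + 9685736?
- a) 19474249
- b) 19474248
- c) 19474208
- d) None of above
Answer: b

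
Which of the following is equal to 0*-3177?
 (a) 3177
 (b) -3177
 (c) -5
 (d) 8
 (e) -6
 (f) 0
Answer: f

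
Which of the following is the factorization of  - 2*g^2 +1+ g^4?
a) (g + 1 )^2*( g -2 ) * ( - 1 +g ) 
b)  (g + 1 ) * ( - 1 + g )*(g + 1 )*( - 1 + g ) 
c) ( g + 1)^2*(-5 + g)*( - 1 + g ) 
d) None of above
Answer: b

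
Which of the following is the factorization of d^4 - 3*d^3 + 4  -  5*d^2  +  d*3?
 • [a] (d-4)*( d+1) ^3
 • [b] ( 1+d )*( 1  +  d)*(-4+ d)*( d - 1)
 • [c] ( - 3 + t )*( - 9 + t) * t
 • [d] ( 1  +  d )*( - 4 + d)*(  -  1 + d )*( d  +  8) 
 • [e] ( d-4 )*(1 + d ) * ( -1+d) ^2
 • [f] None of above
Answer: b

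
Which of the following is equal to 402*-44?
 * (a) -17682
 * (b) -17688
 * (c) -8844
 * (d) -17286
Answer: b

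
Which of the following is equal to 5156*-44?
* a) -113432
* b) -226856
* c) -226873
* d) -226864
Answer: d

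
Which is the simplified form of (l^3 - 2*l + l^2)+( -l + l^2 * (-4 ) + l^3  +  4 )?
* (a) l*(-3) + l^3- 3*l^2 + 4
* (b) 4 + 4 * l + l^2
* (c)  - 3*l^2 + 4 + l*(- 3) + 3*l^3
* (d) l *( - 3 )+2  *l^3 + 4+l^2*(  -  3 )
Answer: d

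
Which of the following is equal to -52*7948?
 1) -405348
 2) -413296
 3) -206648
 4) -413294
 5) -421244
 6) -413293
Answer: 2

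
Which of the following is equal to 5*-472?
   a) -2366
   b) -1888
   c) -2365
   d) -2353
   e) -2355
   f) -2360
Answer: f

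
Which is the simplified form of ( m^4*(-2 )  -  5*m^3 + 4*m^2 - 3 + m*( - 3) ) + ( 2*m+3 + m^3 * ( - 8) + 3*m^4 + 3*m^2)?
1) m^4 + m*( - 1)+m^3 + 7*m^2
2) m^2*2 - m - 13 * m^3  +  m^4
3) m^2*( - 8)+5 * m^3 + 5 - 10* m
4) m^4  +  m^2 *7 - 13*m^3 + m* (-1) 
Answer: 4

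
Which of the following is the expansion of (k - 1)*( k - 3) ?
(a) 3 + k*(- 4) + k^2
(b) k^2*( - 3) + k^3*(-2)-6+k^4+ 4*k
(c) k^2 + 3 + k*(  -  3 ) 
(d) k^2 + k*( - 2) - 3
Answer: a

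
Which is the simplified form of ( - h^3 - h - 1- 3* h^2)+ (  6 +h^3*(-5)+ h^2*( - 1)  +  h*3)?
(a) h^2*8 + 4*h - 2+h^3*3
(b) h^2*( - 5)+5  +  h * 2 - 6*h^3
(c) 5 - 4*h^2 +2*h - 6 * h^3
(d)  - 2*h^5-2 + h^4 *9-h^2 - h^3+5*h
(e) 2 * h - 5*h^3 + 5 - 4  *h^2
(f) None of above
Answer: c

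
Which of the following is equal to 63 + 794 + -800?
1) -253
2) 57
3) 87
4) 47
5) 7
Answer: 2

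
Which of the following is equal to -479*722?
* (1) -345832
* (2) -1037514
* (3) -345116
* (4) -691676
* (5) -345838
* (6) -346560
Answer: 5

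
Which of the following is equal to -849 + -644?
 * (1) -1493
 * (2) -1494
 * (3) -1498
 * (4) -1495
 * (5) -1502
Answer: 1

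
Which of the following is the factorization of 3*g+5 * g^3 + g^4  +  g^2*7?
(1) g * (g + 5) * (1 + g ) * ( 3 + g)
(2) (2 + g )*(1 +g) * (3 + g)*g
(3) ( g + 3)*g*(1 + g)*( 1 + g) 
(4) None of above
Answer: 3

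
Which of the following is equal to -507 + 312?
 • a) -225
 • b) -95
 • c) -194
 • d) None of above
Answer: d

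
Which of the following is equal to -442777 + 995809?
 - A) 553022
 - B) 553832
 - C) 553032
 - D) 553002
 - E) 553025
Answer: C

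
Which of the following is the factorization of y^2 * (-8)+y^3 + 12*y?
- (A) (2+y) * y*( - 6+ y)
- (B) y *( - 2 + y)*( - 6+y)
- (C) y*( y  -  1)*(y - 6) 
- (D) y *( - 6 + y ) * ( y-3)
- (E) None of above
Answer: B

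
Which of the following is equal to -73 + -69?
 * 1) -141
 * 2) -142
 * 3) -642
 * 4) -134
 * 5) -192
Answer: 2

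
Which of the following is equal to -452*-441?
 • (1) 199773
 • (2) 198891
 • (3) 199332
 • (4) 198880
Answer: 3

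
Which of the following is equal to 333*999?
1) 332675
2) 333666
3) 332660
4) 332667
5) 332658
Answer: 4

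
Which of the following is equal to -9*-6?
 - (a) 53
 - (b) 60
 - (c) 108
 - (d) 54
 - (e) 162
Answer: d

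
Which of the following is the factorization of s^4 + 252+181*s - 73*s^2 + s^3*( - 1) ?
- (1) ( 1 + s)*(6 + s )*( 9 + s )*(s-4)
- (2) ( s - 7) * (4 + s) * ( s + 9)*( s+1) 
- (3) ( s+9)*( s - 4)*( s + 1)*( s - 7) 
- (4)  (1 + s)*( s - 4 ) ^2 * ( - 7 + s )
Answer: 3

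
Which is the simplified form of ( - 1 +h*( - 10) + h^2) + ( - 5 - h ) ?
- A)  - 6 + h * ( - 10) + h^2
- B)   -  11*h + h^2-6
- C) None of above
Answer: B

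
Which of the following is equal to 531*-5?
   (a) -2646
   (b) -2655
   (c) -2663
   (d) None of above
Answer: b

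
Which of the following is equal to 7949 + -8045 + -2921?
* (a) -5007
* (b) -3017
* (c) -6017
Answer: b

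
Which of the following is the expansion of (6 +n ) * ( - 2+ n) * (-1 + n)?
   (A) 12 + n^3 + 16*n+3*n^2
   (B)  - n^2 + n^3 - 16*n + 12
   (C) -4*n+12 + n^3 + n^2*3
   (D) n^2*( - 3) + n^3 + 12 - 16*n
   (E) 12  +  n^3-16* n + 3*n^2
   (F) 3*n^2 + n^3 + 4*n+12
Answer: E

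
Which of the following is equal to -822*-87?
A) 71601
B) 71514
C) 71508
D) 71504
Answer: B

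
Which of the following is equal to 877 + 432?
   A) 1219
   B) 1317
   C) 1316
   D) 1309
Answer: D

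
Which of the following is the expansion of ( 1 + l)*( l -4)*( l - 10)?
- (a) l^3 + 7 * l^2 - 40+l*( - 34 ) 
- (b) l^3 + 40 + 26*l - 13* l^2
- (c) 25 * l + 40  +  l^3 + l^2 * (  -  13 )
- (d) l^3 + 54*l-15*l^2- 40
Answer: b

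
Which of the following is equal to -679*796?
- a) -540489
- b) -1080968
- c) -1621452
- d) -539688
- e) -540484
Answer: e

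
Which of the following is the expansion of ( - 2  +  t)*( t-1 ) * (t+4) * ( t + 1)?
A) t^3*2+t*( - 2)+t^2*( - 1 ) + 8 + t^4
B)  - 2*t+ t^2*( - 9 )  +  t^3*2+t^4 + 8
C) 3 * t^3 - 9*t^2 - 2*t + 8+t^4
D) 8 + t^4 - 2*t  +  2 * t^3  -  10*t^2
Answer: B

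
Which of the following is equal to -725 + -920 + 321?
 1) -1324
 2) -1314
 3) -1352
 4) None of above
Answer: 1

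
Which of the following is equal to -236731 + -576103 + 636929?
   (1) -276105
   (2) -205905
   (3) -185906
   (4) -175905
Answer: 4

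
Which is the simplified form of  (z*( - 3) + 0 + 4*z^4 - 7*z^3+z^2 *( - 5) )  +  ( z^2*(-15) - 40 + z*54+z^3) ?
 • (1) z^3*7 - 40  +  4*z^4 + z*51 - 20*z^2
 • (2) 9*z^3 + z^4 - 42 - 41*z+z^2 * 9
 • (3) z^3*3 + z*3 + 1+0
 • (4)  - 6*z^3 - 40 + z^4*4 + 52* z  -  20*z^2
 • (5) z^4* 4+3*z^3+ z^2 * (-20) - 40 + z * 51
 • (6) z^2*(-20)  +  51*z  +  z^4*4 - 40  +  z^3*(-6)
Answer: 6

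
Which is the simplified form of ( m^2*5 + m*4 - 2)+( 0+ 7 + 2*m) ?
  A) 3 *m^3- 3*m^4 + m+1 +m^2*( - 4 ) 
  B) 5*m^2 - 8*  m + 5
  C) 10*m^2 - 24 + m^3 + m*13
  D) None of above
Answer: D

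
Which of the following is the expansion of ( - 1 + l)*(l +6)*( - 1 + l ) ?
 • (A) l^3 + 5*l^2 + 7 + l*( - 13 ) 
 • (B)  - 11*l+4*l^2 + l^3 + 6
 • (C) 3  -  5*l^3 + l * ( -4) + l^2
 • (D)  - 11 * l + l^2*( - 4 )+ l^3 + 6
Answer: B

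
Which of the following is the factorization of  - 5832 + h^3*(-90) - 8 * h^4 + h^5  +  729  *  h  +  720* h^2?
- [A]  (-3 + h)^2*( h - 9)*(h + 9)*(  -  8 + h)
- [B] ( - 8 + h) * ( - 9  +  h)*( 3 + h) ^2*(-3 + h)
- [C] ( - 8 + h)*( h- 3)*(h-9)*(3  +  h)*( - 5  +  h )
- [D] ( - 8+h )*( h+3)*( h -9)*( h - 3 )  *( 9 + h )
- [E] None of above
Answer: D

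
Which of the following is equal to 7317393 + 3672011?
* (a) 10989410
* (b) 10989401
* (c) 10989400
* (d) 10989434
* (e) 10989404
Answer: e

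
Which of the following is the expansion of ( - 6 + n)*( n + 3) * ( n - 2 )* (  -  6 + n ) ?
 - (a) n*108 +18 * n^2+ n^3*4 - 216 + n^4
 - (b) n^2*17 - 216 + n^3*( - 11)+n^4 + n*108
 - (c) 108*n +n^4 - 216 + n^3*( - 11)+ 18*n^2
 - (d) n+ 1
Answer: c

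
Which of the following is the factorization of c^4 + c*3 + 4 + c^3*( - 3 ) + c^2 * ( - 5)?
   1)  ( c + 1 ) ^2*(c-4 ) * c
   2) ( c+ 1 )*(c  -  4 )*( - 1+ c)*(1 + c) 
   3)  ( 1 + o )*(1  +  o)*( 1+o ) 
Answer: 2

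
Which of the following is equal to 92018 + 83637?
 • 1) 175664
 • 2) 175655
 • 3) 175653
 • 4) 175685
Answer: 2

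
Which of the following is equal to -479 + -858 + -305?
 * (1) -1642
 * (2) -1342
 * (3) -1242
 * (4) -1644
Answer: 1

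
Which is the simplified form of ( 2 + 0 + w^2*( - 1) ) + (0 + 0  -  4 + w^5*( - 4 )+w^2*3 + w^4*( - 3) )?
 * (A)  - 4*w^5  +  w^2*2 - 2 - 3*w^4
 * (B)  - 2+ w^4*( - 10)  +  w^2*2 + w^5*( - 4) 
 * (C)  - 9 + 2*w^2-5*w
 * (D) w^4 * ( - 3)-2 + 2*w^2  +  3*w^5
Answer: A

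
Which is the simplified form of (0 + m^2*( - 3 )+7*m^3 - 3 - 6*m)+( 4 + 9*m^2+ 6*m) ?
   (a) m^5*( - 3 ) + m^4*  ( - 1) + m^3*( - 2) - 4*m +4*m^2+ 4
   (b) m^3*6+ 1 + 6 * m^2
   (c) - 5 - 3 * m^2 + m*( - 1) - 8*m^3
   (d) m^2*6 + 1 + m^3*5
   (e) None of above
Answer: e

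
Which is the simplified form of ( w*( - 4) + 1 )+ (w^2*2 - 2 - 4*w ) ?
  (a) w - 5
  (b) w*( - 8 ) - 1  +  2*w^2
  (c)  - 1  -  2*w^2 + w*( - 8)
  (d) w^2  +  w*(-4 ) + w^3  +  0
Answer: b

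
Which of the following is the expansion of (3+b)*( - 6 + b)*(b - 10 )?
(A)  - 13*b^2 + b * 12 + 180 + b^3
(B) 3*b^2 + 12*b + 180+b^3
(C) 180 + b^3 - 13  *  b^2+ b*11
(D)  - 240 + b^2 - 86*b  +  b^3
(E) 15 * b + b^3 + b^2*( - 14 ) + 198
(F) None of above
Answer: A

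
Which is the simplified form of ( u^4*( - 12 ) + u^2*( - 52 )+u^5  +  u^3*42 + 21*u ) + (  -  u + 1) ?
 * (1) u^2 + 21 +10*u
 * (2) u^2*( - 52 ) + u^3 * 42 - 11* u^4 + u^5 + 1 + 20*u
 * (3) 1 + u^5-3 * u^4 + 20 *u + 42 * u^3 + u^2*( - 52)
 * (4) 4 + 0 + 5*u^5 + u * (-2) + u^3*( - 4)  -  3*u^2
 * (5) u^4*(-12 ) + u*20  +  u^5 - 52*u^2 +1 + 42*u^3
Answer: 5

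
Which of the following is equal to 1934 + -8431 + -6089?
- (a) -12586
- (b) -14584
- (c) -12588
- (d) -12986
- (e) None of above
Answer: a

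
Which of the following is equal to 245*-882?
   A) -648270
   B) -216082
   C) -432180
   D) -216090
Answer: D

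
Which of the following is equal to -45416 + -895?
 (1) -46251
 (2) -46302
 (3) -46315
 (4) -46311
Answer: 4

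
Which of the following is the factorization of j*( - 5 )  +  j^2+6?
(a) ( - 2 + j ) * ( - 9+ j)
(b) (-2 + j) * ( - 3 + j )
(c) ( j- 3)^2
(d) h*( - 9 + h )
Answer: b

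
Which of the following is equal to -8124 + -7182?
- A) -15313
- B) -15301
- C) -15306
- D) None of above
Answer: C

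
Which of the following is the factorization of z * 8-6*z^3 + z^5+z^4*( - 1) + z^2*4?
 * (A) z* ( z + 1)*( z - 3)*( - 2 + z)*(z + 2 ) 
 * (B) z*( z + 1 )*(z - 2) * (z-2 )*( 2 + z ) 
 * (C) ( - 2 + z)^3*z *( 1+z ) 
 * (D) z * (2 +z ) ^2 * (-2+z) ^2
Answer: B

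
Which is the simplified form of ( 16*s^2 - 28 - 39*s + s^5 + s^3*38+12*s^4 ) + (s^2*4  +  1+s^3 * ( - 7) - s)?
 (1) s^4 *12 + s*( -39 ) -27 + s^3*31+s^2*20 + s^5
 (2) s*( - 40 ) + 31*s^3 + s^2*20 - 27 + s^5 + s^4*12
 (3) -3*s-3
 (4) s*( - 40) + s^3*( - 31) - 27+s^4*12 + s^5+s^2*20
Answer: 2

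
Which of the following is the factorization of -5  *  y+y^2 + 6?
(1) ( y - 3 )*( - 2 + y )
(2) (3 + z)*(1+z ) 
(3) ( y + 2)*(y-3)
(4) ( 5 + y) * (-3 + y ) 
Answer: 1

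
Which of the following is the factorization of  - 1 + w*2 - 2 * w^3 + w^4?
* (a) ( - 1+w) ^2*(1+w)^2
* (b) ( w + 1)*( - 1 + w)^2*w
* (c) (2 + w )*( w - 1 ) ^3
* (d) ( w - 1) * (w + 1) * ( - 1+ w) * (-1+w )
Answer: d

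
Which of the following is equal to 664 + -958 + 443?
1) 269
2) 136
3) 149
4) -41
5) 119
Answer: 3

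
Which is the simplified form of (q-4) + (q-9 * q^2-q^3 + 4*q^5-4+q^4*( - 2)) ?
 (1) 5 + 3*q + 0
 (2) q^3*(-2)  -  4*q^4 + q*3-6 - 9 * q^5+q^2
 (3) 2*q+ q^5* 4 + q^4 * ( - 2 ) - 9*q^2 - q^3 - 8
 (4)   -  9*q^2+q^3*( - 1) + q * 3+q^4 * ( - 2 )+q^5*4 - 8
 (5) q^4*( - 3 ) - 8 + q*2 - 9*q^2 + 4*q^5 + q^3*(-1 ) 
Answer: 3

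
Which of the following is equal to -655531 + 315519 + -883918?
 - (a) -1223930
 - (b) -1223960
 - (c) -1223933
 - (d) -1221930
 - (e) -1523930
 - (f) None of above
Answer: a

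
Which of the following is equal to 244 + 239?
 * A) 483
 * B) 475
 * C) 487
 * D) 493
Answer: A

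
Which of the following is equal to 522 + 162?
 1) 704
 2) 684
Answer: 2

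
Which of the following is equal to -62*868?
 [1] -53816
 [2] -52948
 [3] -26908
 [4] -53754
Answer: 1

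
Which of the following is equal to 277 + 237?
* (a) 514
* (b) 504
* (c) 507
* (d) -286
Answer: a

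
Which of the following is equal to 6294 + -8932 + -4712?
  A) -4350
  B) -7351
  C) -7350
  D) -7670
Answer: C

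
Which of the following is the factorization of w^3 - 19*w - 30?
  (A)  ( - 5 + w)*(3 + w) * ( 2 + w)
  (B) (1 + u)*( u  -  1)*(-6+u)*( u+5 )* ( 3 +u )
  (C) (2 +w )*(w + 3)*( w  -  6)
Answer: A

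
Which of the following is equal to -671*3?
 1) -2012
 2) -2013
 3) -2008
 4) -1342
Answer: 2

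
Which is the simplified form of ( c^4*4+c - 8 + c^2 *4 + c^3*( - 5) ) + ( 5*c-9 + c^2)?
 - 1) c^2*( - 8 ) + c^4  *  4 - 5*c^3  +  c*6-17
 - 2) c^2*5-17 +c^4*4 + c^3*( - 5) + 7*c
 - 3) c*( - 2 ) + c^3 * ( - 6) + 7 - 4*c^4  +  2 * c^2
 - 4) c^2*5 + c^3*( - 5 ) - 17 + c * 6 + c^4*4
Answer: 4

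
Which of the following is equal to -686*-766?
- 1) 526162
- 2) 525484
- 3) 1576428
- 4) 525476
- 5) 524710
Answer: 4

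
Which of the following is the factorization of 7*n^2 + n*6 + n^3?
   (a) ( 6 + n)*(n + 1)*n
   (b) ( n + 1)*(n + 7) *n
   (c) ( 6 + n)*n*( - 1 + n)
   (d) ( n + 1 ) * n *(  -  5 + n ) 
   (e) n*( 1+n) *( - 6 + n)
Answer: a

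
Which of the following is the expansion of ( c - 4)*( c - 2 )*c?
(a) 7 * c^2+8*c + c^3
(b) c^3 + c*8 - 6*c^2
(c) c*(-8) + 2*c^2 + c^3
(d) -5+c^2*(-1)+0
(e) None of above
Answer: b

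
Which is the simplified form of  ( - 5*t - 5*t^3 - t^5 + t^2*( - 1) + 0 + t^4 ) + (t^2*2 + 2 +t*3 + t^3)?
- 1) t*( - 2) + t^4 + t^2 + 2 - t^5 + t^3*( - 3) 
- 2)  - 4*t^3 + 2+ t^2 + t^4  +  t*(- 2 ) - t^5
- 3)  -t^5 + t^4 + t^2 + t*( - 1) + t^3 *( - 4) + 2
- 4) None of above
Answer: 2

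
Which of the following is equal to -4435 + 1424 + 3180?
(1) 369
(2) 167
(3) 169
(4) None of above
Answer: 3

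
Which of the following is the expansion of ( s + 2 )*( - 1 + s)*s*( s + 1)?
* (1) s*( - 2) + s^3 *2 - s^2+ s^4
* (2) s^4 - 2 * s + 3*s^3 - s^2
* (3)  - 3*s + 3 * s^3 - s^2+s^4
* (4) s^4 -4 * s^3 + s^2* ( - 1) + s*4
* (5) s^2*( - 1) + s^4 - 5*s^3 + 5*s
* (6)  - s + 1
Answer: 1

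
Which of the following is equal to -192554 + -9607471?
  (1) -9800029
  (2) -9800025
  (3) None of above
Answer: 2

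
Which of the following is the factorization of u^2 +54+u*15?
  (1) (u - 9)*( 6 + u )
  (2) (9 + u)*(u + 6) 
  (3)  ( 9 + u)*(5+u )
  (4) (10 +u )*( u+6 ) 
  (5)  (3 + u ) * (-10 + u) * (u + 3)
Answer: 2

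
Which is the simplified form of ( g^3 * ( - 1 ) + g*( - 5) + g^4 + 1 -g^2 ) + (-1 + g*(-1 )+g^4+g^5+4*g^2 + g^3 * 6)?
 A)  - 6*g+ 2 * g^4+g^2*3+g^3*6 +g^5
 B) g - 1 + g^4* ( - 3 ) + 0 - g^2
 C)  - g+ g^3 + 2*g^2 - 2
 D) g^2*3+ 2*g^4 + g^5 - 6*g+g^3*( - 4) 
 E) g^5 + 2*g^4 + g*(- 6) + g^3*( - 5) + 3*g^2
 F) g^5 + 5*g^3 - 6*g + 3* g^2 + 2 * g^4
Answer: F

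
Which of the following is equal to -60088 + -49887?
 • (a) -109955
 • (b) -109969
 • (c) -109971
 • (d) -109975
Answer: d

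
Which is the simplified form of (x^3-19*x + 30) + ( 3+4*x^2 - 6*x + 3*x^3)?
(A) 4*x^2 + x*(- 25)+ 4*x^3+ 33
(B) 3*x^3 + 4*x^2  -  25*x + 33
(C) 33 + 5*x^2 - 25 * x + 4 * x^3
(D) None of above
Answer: A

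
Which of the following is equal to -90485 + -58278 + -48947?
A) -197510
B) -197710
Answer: B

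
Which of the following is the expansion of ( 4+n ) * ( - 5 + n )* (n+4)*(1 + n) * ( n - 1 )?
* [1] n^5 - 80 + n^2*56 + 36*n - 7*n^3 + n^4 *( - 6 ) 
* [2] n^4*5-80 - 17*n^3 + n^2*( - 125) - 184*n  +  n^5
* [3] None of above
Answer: 3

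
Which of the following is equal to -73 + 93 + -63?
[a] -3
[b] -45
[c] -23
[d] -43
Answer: d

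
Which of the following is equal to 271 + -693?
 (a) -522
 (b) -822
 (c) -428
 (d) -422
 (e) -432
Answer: d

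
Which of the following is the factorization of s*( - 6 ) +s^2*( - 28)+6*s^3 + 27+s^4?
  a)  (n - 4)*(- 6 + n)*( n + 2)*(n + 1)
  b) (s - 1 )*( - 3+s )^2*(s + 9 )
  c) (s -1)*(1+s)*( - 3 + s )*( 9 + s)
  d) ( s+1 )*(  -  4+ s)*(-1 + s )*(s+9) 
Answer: c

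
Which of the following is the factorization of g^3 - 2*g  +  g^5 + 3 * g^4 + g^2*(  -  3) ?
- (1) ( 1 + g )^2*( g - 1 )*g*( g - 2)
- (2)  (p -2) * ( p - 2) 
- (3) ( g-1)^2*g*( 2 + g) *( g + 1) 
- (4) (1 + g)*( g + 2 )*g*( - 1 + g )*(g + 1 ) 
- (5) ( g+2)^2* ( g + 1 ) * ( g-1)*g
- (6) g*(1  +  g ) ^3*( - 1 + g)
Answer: 4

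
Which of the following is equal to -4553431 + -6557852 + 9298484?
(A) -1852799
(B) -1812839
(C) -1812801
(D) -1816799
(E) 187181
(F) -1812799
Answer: F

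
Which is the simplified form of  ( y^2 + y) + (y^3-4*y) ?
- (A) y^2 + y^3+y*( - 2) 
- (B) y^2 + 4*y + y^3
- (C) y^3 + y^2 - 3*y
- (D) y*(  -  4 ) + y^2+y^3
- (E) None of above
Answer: C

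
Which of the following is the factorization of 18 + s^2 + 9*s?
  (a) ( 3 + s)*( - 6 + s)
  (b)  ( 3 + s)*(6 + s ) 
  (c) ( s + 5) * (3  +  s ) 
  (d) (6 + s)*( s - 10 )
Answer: b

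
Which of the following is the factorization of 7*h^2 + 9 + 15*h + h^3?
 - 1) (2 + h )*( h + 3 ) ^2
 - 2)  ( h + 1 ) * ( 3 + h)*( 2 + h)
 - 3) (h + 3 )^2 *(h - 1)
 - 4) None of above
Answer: 4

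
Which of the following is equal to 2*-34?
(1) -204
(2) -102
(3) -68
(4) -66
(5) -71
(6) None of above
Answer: 3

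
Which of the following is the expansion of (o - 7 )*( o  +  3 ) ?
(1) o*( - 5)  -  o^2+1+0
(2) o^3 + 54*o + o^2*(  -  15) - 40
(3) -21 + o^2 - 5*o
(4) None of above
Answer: 4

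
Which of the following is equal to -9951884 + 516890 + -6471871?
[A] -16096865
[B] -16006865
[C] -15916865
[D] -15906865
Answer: D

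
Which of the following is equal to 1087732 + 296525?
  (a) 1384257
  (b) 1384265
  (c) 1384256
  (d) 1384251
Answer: a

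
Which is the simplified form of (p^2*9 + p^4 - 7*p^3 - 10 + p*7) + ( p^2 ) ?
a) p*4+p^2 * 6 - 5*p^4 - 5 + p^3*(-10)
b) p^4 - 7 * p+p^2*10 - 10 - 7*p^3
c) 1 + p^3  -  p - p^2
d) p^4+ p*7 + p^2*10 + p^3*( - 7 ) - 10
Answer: d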